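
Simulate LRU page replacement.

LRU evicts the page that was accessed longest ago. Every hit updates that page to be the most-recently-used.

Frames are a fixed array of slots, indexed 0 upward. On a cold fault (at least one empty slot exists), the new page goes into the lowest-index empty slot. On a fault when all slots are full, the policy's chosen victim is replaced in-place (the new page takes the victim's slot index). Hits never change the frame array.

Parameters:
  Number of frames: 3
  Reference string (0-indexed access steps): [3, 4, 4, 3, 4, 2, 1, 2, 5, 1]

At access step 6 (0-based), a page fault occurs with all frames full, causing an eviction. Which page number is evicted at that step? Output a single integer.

Step 0: ref 3 -> FAULT, frames=[3,-,-]
Step 1: ref 4 -> FAULT, frames=[3,4,-]
Step 2: ref 4 -> HIT, frames=[3,4,-]
Step 3: ref 3 -> HIT, frames=[3,4,-]
Step 4: ref 4 -> HIT, frames=[3,4,-]
Step 5: ref 2 -> FAULT, frames=[3,4,2]
Step 6: ref 1 -> FAULT, evict 3, frames=[1,4,2]
At step 6: evicted page 3

Answer: 3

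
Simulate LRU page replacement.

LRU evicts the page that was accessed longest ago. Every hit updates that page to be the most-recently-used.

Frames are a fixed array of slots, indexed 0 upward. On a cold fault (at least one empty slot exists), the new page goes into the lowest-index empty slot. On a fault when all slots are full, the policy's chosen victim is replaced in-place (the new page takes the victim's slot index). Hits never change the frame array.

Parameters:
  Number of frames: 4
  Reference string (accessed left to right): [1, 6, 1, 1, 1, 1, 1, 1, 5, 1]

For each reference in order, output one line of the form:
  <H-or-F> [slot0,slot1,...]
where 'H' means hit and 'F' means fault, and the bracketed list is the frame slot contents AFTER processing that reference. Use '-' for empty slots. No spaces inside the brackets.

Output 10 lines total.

F [1,-,-,-]
F [1,6,-,-]
H [1,6,-,-]
H [1,6,-,-]
H [1,6,-,-]
H [1,6,-,-]
H [1,6,-,-]
H [1,6,-,-]
F [1,6,5,-]
H [1,6,5,-]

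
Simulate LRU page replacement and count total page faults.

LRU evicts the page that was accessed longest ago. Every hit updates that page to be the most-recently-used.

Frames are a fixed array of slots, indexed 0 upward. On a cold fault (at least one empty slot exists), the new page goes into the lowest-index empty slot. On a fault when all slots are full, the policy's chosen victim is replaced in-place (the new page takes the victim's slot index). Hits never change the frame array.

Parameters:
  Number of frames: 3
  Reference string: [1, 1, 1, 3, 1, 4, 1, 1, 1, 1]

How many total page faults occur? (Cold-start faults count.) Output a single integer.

Step 0: ref 1 → FAULT, frames=[1,-,-]
Step 1: ref 1 → HIT, frames=[1,-,-]
Step 2: ref 1 → HIT, frames=[1,-,-]
Step 3: ref 3 → FAULT, frames=[1,3,-]
Step 4: ref 1 → HIT, frames=[1,3,-]
Step 5: ref 4 → FAULT, frames=[1,3,4]
Step 6: ref 1 → HIT, frames=[1,3,4]
Step 7: ref 1 → HIT, frames=[1,3,4]
Step 8: ref 1 → HIT, frames=[1,3,4]
Step 9: ref 1 → HIT, frames=[1,3,4]
Total faults: 3

Answer: 3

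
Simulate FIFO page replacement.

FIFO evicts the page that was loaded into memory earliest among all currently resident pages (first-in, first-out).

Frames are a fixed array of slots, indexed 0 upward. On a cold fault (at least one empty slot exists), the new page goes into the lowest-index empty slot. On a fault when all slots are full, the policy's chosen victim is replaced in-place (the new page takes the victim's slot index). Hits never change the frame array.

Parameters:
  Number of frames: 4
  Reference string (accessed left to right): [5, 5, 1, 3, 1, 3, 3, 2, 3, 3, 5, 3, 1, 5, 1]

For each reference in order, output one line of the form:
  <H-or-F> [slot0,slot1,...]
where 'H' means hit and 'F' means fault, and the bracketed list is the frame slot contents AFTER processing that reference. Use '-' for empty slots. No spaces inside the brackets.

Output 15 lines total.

F [5,-,-,-]
H [5,-,-,-]
F [5,1,-,-]
F [5,1,3,-]
H [5,1,3,-]
H [5,1,3,-]
H [5,1,3,-]
F [5,1,3,2]
H [5,1,3,2]
H [5,1,3,2]
H [5,1,3,2]
H [5,1,3,2]
H [5,1,3,2]
H [5,1,3,2]
H [5,1,3,2]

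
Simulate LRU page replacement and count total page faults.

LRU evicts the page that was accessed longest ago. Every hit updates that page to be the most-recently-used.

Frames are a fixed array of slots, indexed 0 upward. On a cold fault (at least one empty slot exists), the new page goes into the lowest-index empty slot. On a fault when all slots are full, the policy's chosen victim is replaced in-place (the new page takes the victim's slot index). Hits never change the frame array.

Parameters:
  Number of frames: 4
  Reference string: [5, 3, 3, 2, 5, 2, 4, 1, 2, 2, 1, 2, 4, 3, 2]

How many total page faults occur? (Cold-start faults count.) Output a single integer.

Answer: 6

Derivation:
Step 0: ref 5 → FAULT, frames=[5,-,-,-]
Step 1: ref 3 → FAULT, frames=[5,3,-,-]
Step 2: ref 3 → HIT, frames=[5,3,-,-]
Step 3: ref 2 → FAULT, frames=[5,3,2,-]
Step 4: ref 5 → HIT, frames=[5,3,2,-]
Step 5: ref 2 → HIT, frames=[5,3,2,-]
Step 6: ref 4 → FAULT, frames=[5,3,2,4]
Step 7: ref 1 → FAULT (evict 3), frames=[5,1,2,4]
Step 8: ref 2 → HIT, frames=[5,1,2,4]
Step 9: ref 2 → HIT, frames=[5,1,2,4]
Step 10: ref 1 → HIT, frames=[5,1,2,4]
Step 11: ref 2 → HIT, frames=[5,1,2,4]
Step 12: ref 4 → HIT, frames=[5,1,2,4]
Step 13: ref 3 → FAULT (evict 5), frames=[3,1,2,4]
Step 14: ref 2 → HIT, frames=[3,1,2,4]
Total faults: 6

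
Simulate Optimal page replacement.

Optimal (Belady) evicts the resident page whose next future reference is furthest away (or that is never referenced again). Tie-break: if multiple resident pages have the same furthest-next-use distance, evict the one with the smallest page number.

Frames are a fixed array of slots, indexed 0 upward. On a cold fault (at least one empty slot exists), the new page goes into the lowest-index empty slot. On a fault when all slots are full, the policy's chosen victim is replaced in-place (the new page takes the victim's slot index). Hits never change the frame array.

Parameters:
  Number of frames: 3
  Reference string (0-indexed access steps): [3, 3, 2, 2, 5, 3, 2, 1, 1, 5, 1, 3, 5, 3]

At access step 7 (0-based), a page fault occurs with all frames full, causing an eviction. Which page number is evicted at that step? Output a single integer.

Step 0: ref 3 -> FAULT, frames=[3,-,-]
Step 1: ref 3 -> HIT, frames=[3,-,-]
Step 2: ref 2 -> FAULT, frames=[3,2,-]
Step 3: ref 2 -> HIT, frames=[3,2,-]
Step 4: ref 5 -> FAULT, frames=[3,2,5]
Step 5: ref 3 -> HIT, frames=[3,2,5]
Step 6: ref 2 -> HIT, frames=[3,2,5]
Step 7: ref 1 -> FAULT, evict 2, frames=[3,1,5]
At step 7: evicted page 2

Answer: 2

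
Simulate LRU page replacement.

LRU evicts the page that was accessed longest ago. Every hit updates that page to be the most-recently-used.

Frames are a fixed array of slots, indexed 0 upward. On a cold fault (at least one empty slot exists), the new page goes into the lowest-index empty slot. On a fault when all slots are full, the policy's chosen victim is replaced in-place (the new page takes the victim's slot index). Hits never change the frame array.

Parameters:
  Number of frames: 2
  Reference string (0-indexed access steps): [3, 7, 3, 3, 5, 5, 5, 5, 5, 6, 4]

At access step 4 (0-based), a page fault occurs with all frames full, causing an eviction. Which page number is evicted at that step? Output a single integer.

Answer: 7

Derivation:
Step 0: ref 3 -> FAULT, frames=[3,-]
Step 1: ref 7 -> FAULT, frames=[3,7]
Step 2: ref 3 -> HIT, frames=[3,7]
Step 3: ref 3 -> HIT, frames=[3,7]
Step 4: ref 5 -> FAULT, evict 7, frames=[3,5]
At step 4: evicted page 7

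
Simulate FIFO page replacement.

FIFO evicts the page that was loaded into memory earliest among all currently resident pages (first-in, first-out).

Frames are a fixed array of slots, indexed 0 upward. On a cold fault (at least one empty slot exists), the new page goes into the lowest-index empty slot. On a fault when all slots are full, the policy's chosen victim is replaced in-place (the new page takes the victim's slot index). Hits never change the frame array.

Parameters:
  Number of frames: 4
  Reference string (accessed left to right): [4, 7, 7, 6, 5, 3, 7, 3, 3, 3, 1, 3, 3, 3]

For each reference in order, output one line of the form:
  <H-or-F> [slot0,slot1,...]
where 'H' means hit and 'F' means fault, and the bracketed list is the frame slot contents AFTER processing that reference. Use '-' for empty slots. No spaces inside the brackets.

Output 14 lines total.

F [4,-,-,-]
F [4,7,-,-]
H [4,7,-,-]
F [4,7,6,-]
F [4,7,6,5]
F [3,7,6,5]
H [3,7,6,5]
H [3,7,6,5]
H [3,7,6,5]
H [3,7,6,5]
F [3,1,6,5]
H [3,1,6,5]
H [3,1,6,5]
H [3,1,6,5]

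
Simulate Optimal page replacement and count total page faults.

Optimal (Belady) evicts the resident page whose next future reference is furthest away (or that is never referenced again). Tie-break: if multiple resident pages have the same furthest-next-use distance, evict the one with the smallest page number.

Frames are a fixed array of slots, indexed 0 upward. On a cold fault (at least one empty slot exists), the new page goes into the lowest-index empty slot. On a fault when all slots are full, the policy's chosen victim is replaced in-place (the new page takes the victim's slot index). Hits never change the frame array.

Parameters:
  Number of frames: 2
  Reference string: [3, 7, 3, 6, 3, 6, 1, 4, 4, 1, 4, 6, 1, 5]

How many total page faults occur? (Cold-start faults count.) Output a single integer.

Answer: 7

Derivation:
Step 0: ref 3 → FAULT, frames=[3,-]
Step 1: ref 7 → FAULT, frames=[3,7]
Step 2: ref 3 → HIT, frames=[3,7]
Step 3: ref 6 → FAULT (evict 7), frames=[3,6]
Step 4: ref 3 → HIT, frames=[3,6]
Step 5: ref 6 → HIT, frames=[3,6]
Step 6: ref 1 → FAULT (evict 3), frames=[1,6]
Step 7: ref 4 → FAULT (evict 6), frames=[1,4]
Step 8: ref 4 → HIT, frames=[1,4]
Step 9: ref 1 → HIT, frames=[1,4]
Step 10: ref 4 → HIT, frames=[1,4]
Step 11: ref 6 → FAULT (evict 4), frames=[1,6]
Step 12: ref 1 → HIT, frames=[1,6]
Step 13: ref 5 → FAULT (evict 1), frames=[5,6]
Total faults: 7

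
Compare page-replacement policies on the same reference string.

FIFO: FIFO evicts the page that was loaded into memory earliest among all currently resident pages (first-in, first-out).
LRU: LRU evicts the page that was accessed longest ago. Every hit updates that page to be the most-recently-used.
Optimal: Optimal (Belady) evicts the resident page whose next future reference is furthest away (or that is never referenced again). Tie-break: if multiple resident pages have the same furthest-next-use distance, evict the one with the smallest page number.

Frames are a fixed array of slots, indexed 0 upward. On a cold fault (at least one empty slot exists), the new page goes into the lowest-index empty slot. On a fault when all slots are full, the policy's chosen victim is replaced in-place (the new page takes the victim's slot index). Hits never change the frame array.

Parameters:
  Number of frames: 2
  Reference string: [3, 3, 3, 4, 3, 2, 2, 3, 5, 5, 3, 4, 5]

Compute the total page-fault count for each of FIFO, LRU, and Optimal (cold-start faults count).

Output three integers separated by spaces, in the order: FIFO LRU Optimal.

--- FIFO ---
  step 0: ref 3 -> FAULT, frames=[3,-] (faults so far: 1)
  step 1: ref 3 -> HIT, frames=[3,-] (faults so far: 1)
  step 2: ref 3 -> HIT, frames=[3,-] (faults so far: 1)
  step 3: ref 4 -> FAULT, frames=[3,4] (faults so far: 2)
  step 4: ref 3 -> HIT, frames=[3,4] (faults so far: 2)
  step 5: ref 2 -> FAULT, evict 3, frames=[2,4] (faults so far: 3)
  step 6: ref 2 -> HIT, frames=[2,4] (faults so far: 3)
  step 7: ref 3 -> FAULT, evict 4, frames=[2,3] (faults so far: 4)
  step 8: ref 5 -> FAULT, evict 2, frames=[5,3] (faults so far: 5)
  step 9: ref 5 -> HIT, frames=[5,3] (faults so far: 5)
  step 10: ref 3 -> HIT, frames=[5,3] (faults so far: 5)
  step 11: ref 4 -> FAULT, evict 3, frames=[5,4] (faults so far: 6)
  step 12: ref 5 -> HIT, frames=[5,4] (faults so far: 6)
  FIFO total faults: 6
--- LRU ---
  step 0: ref 3 -> FAULT, frames=[3,-] (faults so far: 1)
  step 1: ref 3 -> HIT, frames=[3,-] (faults so far: 1)
  step 2: ref 3 -> HIT, frames=[3,-] (faults so far: 1)
  step 3: ref 4 -> FAULT, frames=[3,4] (faults so far: 2)
  step 4: ref 3 -> HIT, frames=[3,4] (faults so far: 2)
  step 5: ref 2 -> FAULT, evict 4, frames=[3,2] (faults so far: 3)
  step 6: ref 2 -> HIT, frames=[3,2] (faults so far: 3)
  step 7: ref 3 -> HIT, frames=[3,2] (faults so far: 3)
  step 8: ref 5 -> FAULT, evict 2, frames=[3,5] (faults so far: 4)
  step 9: ref 5 -> HIT, frames=[3,5] (faults so far: 4)
  step 10: ref 3 -> HIT, frames=[3,5] (faults so far: 4)
  step 11: ref 4 -> FAULT, evict 5, frames=[3,4] (faults so far: 5)
  step 12: ref 5 -> FAULT, evict 3, frames=[5,4] (faults so far: 6)
  LRU total faults: 6
--- Optimal ---
  step 0: ref 3 -> FAULT, frames=[3,-] (faults so far: 1)
  step 1: ref 3 -> HIT, frames=[3,-] (faults so far: 1)
  step 2: ref 3 -> HIT, frames=[3,-] (faults so far: 1)
  step 3: ref 4 -> FAULT, frames=[3,4] (faults so far: 2)
  step 4: ref 3 -> HIT, frames=[3,4] (faults so far: 2)
  step 5: ref 2 -> FAULT, evict 4, frames=[3,2] (faults so far: 3)
  step 6: ref 2 -> HIT, frames=[3,2] (faults so far: 3)
  step 7: ref 3 -> HIT, frames=[3,2] (faults so far: 3)
  step 8: ref 5 -> FAULT, evict 2, frames=[3,5] (faults so far: 4)
  step 9: ref 5 -> HIT, frames=[3,5] (faults so far: 4)
  step 10: ref 3 -> HIT, frames=[3,5] (faults so far: 4)
  step 11: ref 4 -> FAULT, evict 3, frames=[4,5] (faults so far: 5)
  step 12: ref 5 -> HIT, frames=[4,5] (faults so far: 5)
  Optimal total faults: 5

Answer: 6 6 5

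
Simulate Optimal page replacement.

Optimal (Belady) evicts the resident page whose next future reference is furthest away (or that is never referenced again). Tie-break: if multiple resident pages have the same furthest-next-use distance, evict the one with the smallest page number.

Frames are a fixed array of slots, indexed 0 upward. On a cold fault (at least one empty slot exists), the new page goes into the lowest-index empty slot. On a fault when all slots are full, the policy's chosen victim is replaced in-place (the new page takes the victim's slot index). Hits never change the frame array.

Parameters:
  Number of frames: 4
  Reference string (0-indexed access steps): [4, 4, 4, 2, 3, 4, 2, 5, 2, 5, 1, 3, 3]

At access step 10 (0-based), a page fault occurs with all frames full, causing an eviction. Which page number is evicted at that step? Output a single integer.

Answer: 2

Derivation:
Step 0: ref 4 -> FAULT, frames=[4,-,-,-]
Step 1: ref 4 -> HIT, frames=[4,-,-,-]
Step 2: ref 4 -> HIT, frames=[4,-,-,-]
Step 3: ref 2 -> FAULT, frames=[4,2,-,-]
Step 4: ref 3 -> FAULT, frames=[4,2,3,-]
Step 5: ref 4 -> HIT, frames=[4,2,3,-]
Step 6: ref 2 -> HIT, frames=[4,2,3,-]
Step 7: ref 5 -> FAULT, frames=[4,2,3,5]
Step 8: ref 2 -> HIT, frames=[4,2,3,5]
Step 9: ref 5 -> HIT, frames=[4,2,3,5]
Step 10: ref 1 -> FAULT, evict 2, frames=[4,1,3,5]
At step 10: evicted page 2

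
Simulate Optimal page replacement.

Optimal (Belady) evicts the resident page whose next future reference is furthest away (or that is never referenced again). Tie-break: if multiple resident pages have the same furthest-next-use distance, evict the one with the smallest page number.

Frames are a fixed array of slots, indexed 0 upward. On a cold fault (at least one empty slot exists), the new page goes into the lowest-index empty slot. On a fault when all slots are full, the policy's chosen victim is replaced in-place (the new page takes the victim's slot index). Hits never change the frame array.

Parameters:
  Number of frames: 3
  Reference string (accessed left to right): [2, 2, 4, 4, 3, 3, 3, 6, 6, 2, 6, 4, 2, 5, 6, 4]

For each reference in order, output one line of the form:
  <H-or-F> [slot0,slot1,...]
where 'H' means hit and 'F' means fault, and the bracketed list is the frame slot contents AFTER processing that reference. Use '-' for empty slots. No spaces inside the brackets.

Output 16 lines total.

F [2,-,-]
H [2,-,-]
F [2,4,-]
H [2,4,-]
F [2,4,3]
H [2,4,3]
H [2,4,3]
F [2,4,6]
H [2,4,6]
H [2,4,6]
H [2,4,6]
H [2,4,6]
H [2,4,6]
F [5,4,6]
H [5,4,6]
H [5,4,6]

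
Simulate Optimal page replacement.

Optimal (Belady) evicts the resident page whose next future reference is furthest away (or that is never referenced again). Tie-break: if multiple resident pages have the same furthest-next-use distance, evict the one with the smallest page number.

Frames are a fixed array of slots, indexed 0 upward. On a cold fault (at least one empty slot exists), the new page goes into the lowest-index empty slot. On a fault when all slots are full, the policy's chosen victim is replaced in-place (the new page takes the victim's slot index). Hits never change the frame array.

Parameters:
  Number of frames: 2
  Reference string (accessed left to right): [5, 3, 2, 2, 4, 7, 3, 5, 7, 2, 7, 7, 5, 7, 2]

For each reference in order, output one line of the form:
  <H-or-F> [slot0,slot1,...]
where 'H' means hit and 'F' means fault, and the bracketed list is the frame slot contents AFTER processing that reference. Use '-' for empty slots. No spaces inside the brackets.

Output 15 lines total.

F [5,-]
F [5,3]
F [2,3]
H [2,3]
F [4,3]
F [7,3]
H [7,3]
F [7,5]
H [7,5]
F [7,2]
H [7,2]
H [7,2]
F [7,5]
H [7,5]
F [7,2]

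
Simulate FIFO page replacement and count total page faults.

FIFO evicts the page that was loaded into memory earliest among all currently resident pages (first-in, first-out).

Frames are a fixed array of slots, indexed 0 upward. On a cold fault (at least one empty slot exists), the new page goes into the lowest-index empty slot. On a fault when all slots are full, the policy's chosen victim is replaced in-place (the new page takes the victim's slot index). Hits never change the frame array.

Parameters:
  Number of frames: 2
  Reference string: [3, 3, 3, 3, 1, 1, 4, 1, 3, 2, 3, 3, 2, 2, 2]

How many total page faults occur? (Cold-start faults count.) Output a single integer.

Answer: 5

Derivation:
Step 0: ref 3 → FAULT, frames=[3,-]
Step 1: ref 3 → HIT, frames=[3,-]
Step 2: ref 3 → HIT, frames=[3,-]
Step 3: ref 3 → HIT, frames=[3,-]
Step 4: ref 1 → FAULT, frames=[3,1]
Step 5: ref 1 → HIT, frames=[3,1]
Step 6: ref 4 → FAULT (evict 3), frames=[4,1]
Step 7: ref 1 → HIT, frames=[4,1]
Step 8: ref 3 → FAULT (evict 1), frames=[4,3]
Step 9: ref 2 → FAULT (evict 4), frames=[2,3]
Step 10: ref 3 → HIT, frames=[2,3]
Step 11: ref 3 → HIT, frames=[2,3]
Step 12: ref 2 → HIT, frames=[2,3]
Step 13: ref 2 → HIT, frames=[2,3]
Step 14: ref 2 → HIT, frames=[2,3]
Total faults: 5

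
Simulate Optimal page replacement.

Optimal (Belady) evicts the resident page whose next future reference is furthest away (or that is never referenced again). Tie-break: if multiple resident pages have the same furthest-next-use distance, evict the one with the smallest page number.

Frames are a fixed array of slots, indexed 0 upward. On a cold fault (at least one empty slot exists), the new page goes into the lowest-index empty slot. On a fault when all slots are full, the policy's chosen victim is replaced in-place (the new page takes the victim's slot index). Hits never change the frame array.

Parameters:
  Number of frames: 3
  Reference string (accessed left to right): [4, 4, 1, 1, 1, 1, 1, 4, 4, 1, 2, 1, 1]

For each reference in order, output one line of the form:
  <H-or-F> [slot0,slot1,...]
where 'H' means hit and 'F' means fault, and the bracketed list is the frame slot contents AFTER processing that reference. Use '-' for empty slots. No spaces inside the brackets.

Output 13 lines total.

F [4,-,-]
H [4,-,-]
F [4,1,-]
H [4,1,-]
H [4,1,-]
H [4,1,-]
H [4,1,-]
H [4,1,-]
H [4,1,-]
H [4,1,-]
F [4,1,2]
H [4,1,2]
H [4,1,2]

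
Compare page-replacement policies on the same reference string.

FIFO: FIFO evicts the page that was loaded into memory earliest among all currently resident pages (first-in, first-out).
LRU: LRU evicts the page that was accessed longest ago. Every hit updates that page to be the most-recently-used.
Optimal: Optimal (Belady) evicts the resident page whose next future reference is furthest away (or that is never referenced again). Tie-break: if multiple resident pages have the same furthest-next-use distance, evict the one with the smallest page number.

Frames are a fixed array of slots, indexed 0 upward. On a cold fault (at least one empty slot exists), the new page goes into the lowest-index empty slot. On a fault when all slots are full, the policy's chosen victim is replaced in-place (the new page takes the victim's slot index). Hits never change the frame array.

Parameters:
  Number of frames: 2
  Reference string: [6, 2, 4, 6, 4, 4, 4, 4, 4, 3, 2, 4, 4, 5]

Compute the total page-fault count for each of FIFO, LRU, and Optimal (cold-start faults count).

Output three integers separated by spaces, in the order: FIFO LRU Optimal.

--- FIFO ---
  step 0: ref 6 -> FAULT, frames=[6,-] (faults so far: 1)
  step 1: ref 2 -> FAULT, frames=[6,2] (faults so far: 2)
  step 2: ref 4 -> FAULT, evict 6, frames=[4,2] (faults so far: 3)
  step 3: ref 6 -> FAULT, evict 2, frames=[4,6] (faults so far: 4)
  step 4: ref 4 -> HIT, frames=[4,6] (faults so far: 4)
  step 5: ref 4 -> HIT, frames=[4,6] (faults so far: 4)
  step 6: ref 4 -> HIT, frames=[4,6] (faults so far: 4)
  step 7: ref 4 -> HIT, frames=[4,6] (faults so far: 4)
  step 8: ref 4 -> HIT, frames=[4,6] (faults so far: 4)
  step 9: ref 3 -> FAULT, evict 4, frames=[3,6] (faults so far: 5)
  step 10: ref 2 -> FAULT, evict 6, frames=[3,2] (faults so far: 6)
  step 11: ref 4 -> FAULT, evict 3, frames=[4,2] (faults so far: 7)
  step 12: ref 4 -> HIT, frames=[4,2] (faults so far: 7)
  step 13: ref 5 -> FAULT, evict 2, frames=[4,5] (faults so far: 8)
  FIFO total faults: 8
--- LRU ---
  step 0: ref 6 -> FAULT, frames=[6,-] (faults so far: 1)
  step 1: ref 2 -> FAULT, frames=[6,2] (faults so far: 2)
  step 2: ref 4 -> FAULT, evict 6, frames=[4,2] (faults so far: 3)
  step 3: ref 6 -> FAULT, evict 2, frames=[4,6] (faults so far: 4)
  step 4: ref 4 -> HIT, frames=[4,6] (faults so far: 4)
  step 5: ref 4 -> HIT, frames=[4,6] (faults so far: 4)
  step 6: ref 4 -> HIT, frames=[4,6] (faults so far: 4)
  step 7: ref 4 -> HIT, frames=[4,6] (faults so far: 4)
  step 8: ref 4 -> HIT, frames=[4,6] (faults so far: 4)
  step 9: ref 3 -> FAULT, evict 6, frames=[4,3] (faults so far: 5)
  step 10: ref 2 -> FAULT, evict 4, frames=[2,3] (faults so far: 6)
  step 11: ref 4 -> FAULT, evict 3, frames=[2,4] (faults so far: 7)
  step 12: ref 4 -> HIT, frames=[2,4] (faults so far: 7)
  step 13: ref 5 -> FAULT, evict 2, frames=[5,4] (faults so far: 8)
  LRU total faults: 8
--- Optimal ---
  step 0: ref 6 -> FAULT, frames=[6,-] (faults so far: 1)
  step 1: ref 2 -> FAULT, frames=[6,2] (faults so far: 2)
  step 2: ref 4 -> FAULT, evict 2, frames=[6,4] (faults so far: 3)
  step 3: ref 6 -> HIT, frames=[6,4] (faults so far: 3)
  step 4: ref 4 -> HIT, frames=[6,4] (faults so far: 3)
  step 5: ref 4 -> HIT, frames=[6,4] (faults so far: 3)
  step 6: ref 4 -> HIT, frames=[6,4] (faults so far: 3)
  step 7: ref 4 -> HIT, frames=[6,4] (faults so far: 3)
  step 8: ref 4 -> HIT, frames=[6,4] (faults so far: 3)
  step 9: ref 3 -> FAULT, evict 6, frames=[3,4] (faults so far: 4)
  step 10: ref 2 -> FAULT, evict 3, frames=[2,4] (faults so far: 5)
  step 11: ref 4 -> HIT, frames=[2,4] (faults so far: 5)
  step 12: ref 4 -> HIT, frames=[2,4] (faults so far: 5)
  step 13: ref 5 -> FAULT, evict 2, frames=[5,4] (faults so far: 6)
  Optimal total faults: 6

Answer: 8 8 6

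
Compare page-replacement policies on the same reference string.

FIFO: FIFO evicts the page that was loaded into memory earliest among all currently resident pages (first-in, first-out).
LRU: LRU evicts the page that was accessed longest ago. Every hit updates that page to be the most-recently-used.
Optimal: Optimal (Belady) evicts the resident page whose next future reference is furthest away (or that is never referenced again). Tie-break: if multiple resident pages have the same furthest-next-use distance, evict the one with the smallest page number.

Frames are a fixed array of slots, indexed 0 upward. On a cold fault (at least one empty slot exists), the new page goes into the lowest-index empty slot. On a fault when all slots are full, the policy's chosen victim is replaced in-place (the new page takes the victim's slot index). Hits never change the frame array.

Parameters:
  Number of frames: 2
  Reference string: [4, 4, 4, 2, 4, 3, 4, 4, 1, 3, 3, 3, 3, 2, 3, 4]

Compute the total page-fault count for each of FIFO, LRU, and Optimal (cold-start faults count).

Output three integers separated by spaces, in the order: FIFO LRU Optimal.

--- FIFO ---
  step 0: ref 4 -> FAULT, frames=[4,-] (faults so far: 1)
  step 1: ref 4 -> HIT, frames=[4,-] (faults so far: 1)
  step 2: ref 4 -> HIT, frames=[4,-] (faults so far: 1)
  step 3: ref 2 -> FAULT, frames=[4,2] (faults so far: 2)
  step 4: ref 4 -> HIT, frames=[4,2] (faults so far: 2)
  step 5: ref 3 -> FAULT, evict 4, frames=[3,2] (faults so far: 3)
  step 6: ref 4 -> FAULT, evict 2, frames=[3,4] (faults so far: 4)
  step 7: ref 4 -> HIT, frames=[3,4] (faults so far: 4)
  step 8: ref 1 -> FAULT, evict 3, frames=[1,4] (faults so far: 5)
  step 9: ref 3 -> FAULT, evict 4, frames=[1,3] (faults so far: 6)
  step 10: ref 3 -> HIT, frames=[1,3] (faults so far: 6)
  step 11: ref 3 -> HIT, frames=[1,3] (faults so far: 6)
  step 12: ref 3 -> HIT, frames=[1,3] (faults so far: 6)
  step 13: ref 2 -> FAULT, evict 1, frames=[2,3] (faults so far: 7)
  step 14: ref 3 -> HIT, frames=[2,3] (faults so far: 7)
  step 15: ref 4 -> FAULT, evict 3, frames=[2,4] (faults so far: 8)
  FIFO total faults: 8
--- LRU ---
  step 0: ref 4 -> FAULT, frames=[4,-] (faults so far: 1)
  step 1: ref 4 -> HIT, frames=[4,-] (faults so far: 1)
  step 2: ref 4 -> HIT, frames=[4,-] (faults so far: 1)
  step 3: ref 2 -> FAULT, frames=[4,2] (faults so far: 2)
  step 4: ref 4 -> HIT, frames=[4,2] (faults so far: 2)
  step 5: ref 3 -> FAULT, evict 2, frames=[4,3] (faults so far: 3)
  step 6: ref 4 -> HIT, frames=[4,3] (faults so far: 3)
  step 7: ref 4 -> HIT, frames=[4,3] (faults so far: 3)
  step 8: ref 1 -> FAULT, evict 3, frames=[4,1] (faults so far: 4)
  step 9: ref 3 -> FAULT, evict 4, frames=[3,1] (faults so far: 5)
  step 10: ref 3 -> HIT, frames=[3,1] (faults so far: 5)
  step 11: ref 3 -> HIT, frames=[3,1] (faults so far: 5)
  step 12: ref 3 -> HIT, frames=[3,1] (faults so far: 5)
  step 13: ref 2 -> FAULT, evict 1, frames=[3,2] (faults so far: 6)
  step 14: ref 3 -> HIT, frames=[3,2] (faults so far: 6)
  step 15: ref 4 -> FAULT, evict 2, frames=[3,4] (faults so far: 7)
  LRU total faults: 7
--- Optimal ---
  step 0: ref 4 -> FAULT, frames=[4,-] (faults so far: 1)
  step 1: ref 4 -> HIT, frames=[4,-] (faults so far: 1)
  step 2: ref 4 -> HIT, frames=[4,-] (faults so far: 1)
  step 3: ref 2 -> FAULT, frames=[4,2] (faults so far: 2)
  step 4: ref 4 -> HIT, frames=[4,2] (faults so far: 2)
  step 5: ref 3 -> FAULT, evict 2, frames=[4,3] (faults so far: 3)
  step 6: ref 4 -> HIT, frames=[4,3] (faults so far: 3)
  step 7: ref 4 -> HIT, frames=[4,3] (faults so far: 3)
  step 8: ref 1 -> FAULT, evict 4, frames=[1,3] (faults so far: 4)
  step 9: ref 3 -> HIT, frames=[1,3] (faults so far: 4)
  step 10: ref 3 -> HIT, frames=[1,3] (faults so far: 4)
  step 11: ref 3 -> HIT, frames=[1,3] (faults so far: 4)
  step 12: ref 3 -> HIT, frames=[1,3] (faults so far: 4)
  step 13: ref 2 -> FAULT, evict 1, frames=[2,3] (faults so far: 5)
  step 14: ref 3 -> HIT, frames=[2,3] (faults so far: 5)
  step 15: ref 4 -> FAULT, evict 2, frames=[4,3] (faults so far: 6)
  Optimal total faults: 6

Answer: 8 7 6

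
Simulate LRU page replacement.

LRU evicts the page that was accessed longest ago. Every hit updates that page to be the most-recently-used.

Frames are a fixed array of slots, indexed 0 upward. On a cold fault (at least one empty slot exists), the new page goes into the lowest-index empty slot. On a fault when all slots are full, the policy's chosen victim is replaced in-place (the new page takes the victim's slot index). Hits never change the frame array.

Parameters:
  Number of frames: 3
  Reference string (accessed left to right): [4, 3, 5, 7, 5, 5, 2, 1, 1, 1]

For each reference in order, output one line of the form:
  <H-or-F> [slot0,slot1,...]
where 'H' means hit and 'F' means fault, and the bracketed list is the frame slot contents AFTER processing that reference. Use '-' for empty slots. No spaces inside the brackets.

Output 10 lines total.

F [4,-,-]
F [4,3,-]
F [4,3,5]
F [7,3,5]
H [7,3,5]
H [7,3,5]
F [7,2,5]
F [1,2,5]
H [1,2,5]
H [1,2,5]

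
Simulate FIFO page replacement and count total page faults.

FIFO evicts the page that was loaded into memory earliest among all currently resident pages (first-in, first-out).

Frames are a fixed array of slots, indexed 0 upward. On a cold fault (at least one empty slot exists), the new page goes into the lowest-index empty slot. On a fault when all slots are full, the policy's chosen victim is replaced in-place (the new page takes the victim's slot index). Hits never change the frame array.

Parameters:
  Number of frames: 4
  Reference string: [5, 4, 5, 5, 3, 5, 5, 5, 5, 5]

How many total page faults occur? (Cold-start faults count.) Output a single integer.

Answer: 3

Derivation:
Step 0: ref 5 → FAULT, frames=[5,-,-,-]
Step 1: ref 4 → FAULT, frames=[5,4,-,-]
Step 2: ref 5 → HIT, frames=[5,4,-,-]
Step 3: ref 5 → HIT, frames=[5,4,-,-]
Step 4: ref 3 → FAULT, frames=[5,4,3,-]
Step 5: ref 5 → HIT, frames=[5,4,3,-]
Step 6: ref 5 → HIT, frames=[5,4,3,-]
Step 7: ref 5 → HIT, frames=[5,4,3,-]
Step 8: ref 5 → HIT, frames=[5,4,3,-]
Step 9: ref 5 → HIT, frames=[5,4,3,-]
Total faults: 3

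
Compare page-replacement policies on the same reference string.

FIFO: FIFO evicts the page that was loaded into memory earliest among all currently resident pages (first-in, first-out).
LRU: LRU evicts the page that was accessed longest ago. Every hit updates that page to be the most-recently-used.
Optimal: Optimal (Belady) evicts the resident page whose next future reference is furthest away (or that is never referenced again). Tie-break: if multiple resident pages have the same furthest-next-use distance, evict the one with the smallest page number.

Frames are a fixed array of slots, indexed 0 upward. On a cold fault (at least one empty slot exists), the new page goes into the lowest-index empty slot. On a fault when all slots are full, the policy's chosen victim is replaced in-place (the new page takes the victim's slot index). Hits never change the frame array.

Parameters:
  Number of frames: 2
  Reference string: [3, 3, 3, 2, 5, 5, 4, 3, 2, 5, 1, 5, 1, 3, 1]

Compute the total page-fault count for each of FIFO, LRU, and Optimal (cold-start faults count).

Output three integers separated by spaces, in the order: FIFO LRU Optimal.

Answer: 9 9 8

Derivation:
--- FIFO ---
  step 0: ref 3 -> FAULT, frames=[3,-] (faults so far: 1)
  step 1: ref 3 -> HIT, frames=[3,-] (faults so far: 1)
  step 2: ref 3 -> HIT, frames=[3,-] (faults so far: 1)
  step 3: ref 2 -> FAULT, frames=[3,2] (faults so far: 2)
  step 4: ref 5 -> FAULT, evict 3, frames=[5,2] (faults so far: 3)
  step 5: ref 5 -> HIT, frames=[5,2] (faults so far: 3)
  step 6: ref 4 -> FAULT, evict 2, frames=[5,4] (faults so far: 4)
  step 7: ref 3 -> FAULT, evict 5, frames=[3,4] (faults so far: 5)
  step 8: ref 2 -> FAULT, evict 4, frames=[3,2] (faults so far: 6)
  step 9: ref 5 -> FAULT, evict 3, frames=[5,2] (faults so far: 7)
  step 10: ref 1 -> FAULT, evict 2, frames=[5,1] (faults so far: 8)
  step 11: ref 5 -> HIT, frames=[5,1] (faults so far: 8)
  step 12: ref 1 -> HIT, frames=[5,1] (faults so far: 8)
  step 13: ref 3 -> FAULT, evict 5, frames=[3,1] (faults so far: 9)
  step 14: ref 1 -> HIT, frames=[3,1] (faults so far: 9)
  FIFO total faults: 9
--- LRU ---
  step 0: ref 3 -> FAULT, frames=[3,-] (faults so far: 1)
  step 1: ref 3 -> HIT, frames=[3,-] (faults so far: 1)
  step 2: ref 3 -> HIT, frames=[3,-] (faults so far: 1)
  step 3: ref 2 -> FAULT, frames=[3,2] (faults so far: 2)
  step 4: ref 5 -> FAULT, evict 3, frames=[5,2] (faults so far: 3)
  step 5: ref 5 -> HIT, frames=[5,2] (faults so far: 3)
  step 6: ref 4 -> FAULT, evict 2, frames=[5,4] (faults so far: 4)
  step 7: ref 3 -> FAULT, evict 5, frames=[3,4] (faults so far: 5)
  step 8: ref 2 -> FAULT, evict 4, frames=[3,2] (faults so far: 6)
  step 9: ref 5 -> FAULT, evict 3, frames=[5,2] (faults so far: 7)
  step 10: ref 1 -> FAULT, evict 2, frames=[5,1] (faults so far: 8)
  step 11: ref 5 -> HIT, frames=[5,1] (faults so far: 8)
  step 12: ref 1 -> HIT, frames=[5,1] (faults so far: 8)
  step 13: ref 3 -> FAULT, evict 5, frames=[3,1] (faults so far: 9)
  step 14: ref 1 -> HIT, frames=[3,1] (faults so far: 9)
  LRU total faults: 9
--- Optimal ---
  step 0: ref 3 -> FAULT, frames=[3,-] (faults so far: 1)
  step 1: ref 3 -> HIT, frames=[3,-] (faults so far: 1)
  step 2: ref 3 -> HIT, frames=[3,-] (faults so far: 1)
  step 3: ref 2 -> FAULT, frames=[3,2] (faults so far: 2)
  step 4: ref 5 -> FAULT, evict 2, frames=[3,5] (faults so far: 3)
  step 5: ref 5 -> HIT, frames=[3,5] (faults so far: 3)
  step 6: ref 4 -> FAULT, evict 5, frames=[3,4] (faults so far: 4)
  step 7: ref 3 -> HIT, frames=[3,4] (faults so far: 4)
  step 8: ref 2 -> FAULT, evict 4, frames=[3,2] (faults so far: 5)
  step 9: ref 5 -> FAULT, evict 2, frames=[3,5] (faults so far: 6)
  step 10: ref 1 -> FAULT, evict 3, frames=[1,5] (faults so far: 7)
  step 11: ref 5 -> HIT, frames=[1,5] (faults so far: 7)
  step 12: ref 1 -> HIT, frames=[1,5] (faults so far: 7)
  step 13: ref 3 -> FAULT, evict 5, frames=[1,3] (faults so far: 8)
  step 14: ref 1 -> HIT, frames=[1,3] (faults so far: 8)
  Optimal total faults: 8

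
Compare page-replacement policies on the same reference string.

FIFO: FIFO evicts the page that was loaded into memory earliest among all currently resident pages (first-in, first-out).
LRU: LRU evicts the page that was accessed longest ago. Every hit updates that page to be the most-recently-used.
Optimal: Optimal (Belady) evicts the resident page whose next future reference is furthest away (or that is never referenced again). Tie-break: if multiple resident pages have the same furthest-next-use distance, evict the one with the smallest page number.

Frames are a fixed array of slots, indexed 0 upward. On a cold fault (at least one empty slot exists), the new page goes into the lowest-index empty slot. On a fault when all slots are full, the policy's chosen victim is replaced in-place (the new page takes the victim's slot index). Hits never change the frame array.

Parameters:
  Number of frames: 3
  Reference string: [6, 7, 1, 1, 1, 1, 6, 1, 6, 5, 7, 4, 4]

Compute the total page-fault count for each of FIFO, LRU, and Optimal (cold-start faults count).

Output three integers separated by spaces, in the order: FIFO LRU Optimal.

Answer: 5 6 5

Derivation:
--- FIFO ---
  step 0: ref 6 -> FAULT, frames=[6,-,-] (faults so far: 1)
  step 1: ref 7 -> FAULT, frames=[6,7,-] (faults so far: 2)
  step 2: ref 1 -> FAULT, frames=[6,7,1] (faults so far: 3)
  step 3: ref 1 -> HIT, frames=[6,7,1] (faults so far: 3)
  step 4: ref 1 -> HIT, frames=[6,7,1] (faults so far: 3)
  step 5: ref 1 -> HIT, frames=[6,7,1] (faults so far: 3)
  step 6: ref 6 -> HIT, frames=[6,7,1] (faults so far: 3)
  step 7: ref 1 -> HIT, frames=[6,7,1] (faults so far: 3)
  step 8: ref 6 -> HIT, frames=[6,7,1] (faults so far: 3)
  step 9: ref 5 -> FAULT, evict 6, frames=[5,7,1] (faults so far: 4)
  step 10: ref 7 -> HIT, frames=[5,7,1] (faults so far: 4)
  step 11: ref 4 -> FAULT, evict 7, frames=[5,4,1] (faults so far: 5)
  step 12: ref 4 -> HIT, frames=[5,4,1] (faults so far: 5)
  FIFO total faults: 5
--- LRU ---
  step 0: ref 6 -> FAULT, frames=[6,-,-] (faults so far: 1)
  step 1: ref 7 -> FAULT, frames=[6,7,-] (faults so far: 2)
  step 2: ref 1 -> FAULT, frames=[6,7,1] (faults so far: 3)
  step 3: ref 1 -> HIT, frames=[6,7,1] (faults so far: 3)
  step 4: ref 1 -> HIT, frames=[6,7,1] (faults so far: 3)
  step 5: ref 1 -> HIT, frames=[6,7,1] (faults so far: 3)
  step 6: ref 6 -> HIT, frames=[6,7,1] (faults so far: 3)
  step 7: ref 1 -> HIT, frames=[6,7,1] (faults so far: 3)
  step 8: ref 6 -> HIT, frames=[6,7,1] (faults so far: 3)
  step 9: ref 5 -> FAULT, evict 7, frames=[6,5,1] (faults so far: 4)
  step 10: ref 7 -> FAULT, evict 1, frames=[6,5,7] (faults so far: 5)
  step 11: ref 4 -> FAULT, evict 6, frames=[4,5,7] (faults so far: 6)
  step 12: ref 4 -> HIT, frames=[4,5,7] (faults so far: 6)
  LRU total faults: 6
--- Optimal ---
  step 0: ref 6 -> FAULT, frames=[6,-,-] (faults so far: 1)
  step 1: ref 7 -> FAULT, frames=[6,7,-] (faults so far: 2)
  step 2: ref 1 -> FAULT, frames=[6,7,1] (faults so far: 3)
  step 3: ref 1 -> HIT, frames=[6,7,1] (faults so far: 3)
  step 4: ref 1 -> HIT, frames=[6,7,1] (faults so far: 3)
  step 5: ref 1 -> HIT, frames=[6,7,1] (faults so far: 3)
  step 6: ref 6 -> HIT, frames=[6,7,1] (faults so far: 3)
  step 7: ref 1 -> HIT, frames=[6,7,1] (faults so far: 3)
  step 8: ref 6 -> HIT, frames=[6,7,1] (faults so far: 3)
  step 9: ref 5 -> FAULT, evict 1, frames=[6,7,5] (faults so far: 4)
  step 10: ref 7 -> HIT, frames=[6,7,5] (faults so far: 4)
  step 11: ref 4 -> FAULT, evict 5, frames=[6,7,4] (faults so far: 5)
  step 12: ref 4 -> HIT, frames=[6,7,4] (faults so far: 5)
  Optimal total faults: 5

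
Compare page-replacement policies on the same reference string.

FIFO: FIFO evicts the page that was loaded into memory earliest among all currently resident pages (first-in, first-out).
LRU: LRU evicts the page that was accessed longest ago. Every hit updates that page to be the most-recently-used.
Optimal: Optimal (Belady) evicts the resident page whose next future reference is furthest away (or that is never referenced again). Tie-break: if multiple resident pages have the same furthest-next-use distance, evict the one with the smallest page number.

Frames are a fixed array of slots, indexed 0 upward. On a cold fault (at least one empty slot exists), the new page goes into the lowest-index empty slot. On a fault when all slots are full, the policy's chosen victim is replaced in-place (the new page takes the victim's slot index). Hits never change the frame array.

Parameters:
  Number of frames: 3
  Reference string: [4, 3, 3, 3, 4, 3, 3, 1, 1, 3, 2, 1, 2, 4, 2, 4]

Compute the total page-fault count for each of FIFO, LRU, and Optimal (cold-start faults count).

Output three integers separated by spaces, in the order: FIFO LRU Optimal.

Answer: 5 5 4

Derivation:
--- FIFO ---
  step 0: ref 4 -> FAULT, frames=[4,-,-] (faults so far: 1)
  step 1: ref 3 -> FAULT, frames=[4,3,-] (faults so far: 2)
  step 2: ref 3 -> HIT, frames=[4,3,-] (faults so far: 2)
  step 3: ref 3 -> HIT, frames=[4,3,-] (faults so far: 2)
  step 4: ref 4 -> HIT, frames=[4,3,-] (faults so far: 2)
  step 5: ref 3 -> HIT, frames=[4,3,-] (faults so far: 2)
  step 6: ref 3 -> HIT, frames=[4,3,-] (faults so far: 2)
  step 7: ref 1 -> FAULT, frames=[4,3,1] (faults so far: 3)
  step 8: ref 1 -> HIT, frames=[4,3,1] (faults so far: 3)
  step 9: ref 3 -> HIT, frames=[4,3,1] (faults so far: 3)
  step 10: ref 2 -> FAULT, evict 4, frames=[2,3,1] (faults so far: 4)
  step 11: ref 1 -> HIT, frames=[2,3,1] (faults so far: 4)
  step 12: ref 2 -> HIT, frames=[2,3,1] (faults so far: 4)
  step 13: ref 4 -> FAULT, evict 3, frames=[2,4,1] (faults so far: 5)
  step 14: ref 2 -> HIT, frames=[2,4,1] (faults so far: 5)
  step 15: ref 4 -> HIT, frames=[2,4,1] (faults so far: 5)
  FIFO total faults: 5
--- LRU ---
  step 0: ref 4 -> FAULT, frames=[4,-,-] (faults so far: 1)
  step 1: ref 3 -> FAULT, frames=[4,3,-] (faults so far: 2)
  step 2: ref 3 -> HIT, frames=[4,3,-] (faults so far: 2)
  step 3: ref 3 -> HIT, frames=[4,3,-] (faults so far: 2)
  step 4: ref 4 -> HIT, frames=[4,3,-] (faults so far: 2)
  step 5: ref 3 -> HIT, frames=[4,3,-] (faults so far: 2)
  step 6: ref 3 -> HIT, frames=[4,3,-] (faults so far: 2)
  step 7: ref 1 -> FAULT, frames=[4,3,1] (faults so far: 3)
  step 8: ref 1 -> HIT, frames=[4,3,1] (faults so far: 3)
  step 9: ref 3 -> HIT, frames=[4,3,1] (faults so far: 3)
  step 10: ref 2 -> FAULT, evict 4, frames=[2,3,1] (faults so far: 4)
  step 11: ref 1 -> HIT, frames=[2,3,1] (faults so far: 4)
  step 12: ref 2 -> HIT, frames=[2,3,1] (faults so far: 4)
  step 13: ref 4 -> FAULT, evict 3, frames=[2,4,1] (faults so far: 5)
  step 14: ref 2 -> HIT, frames=[2,4,1] (faults so far: 5)
  step 15: ref 4 -> HIT, frames=[2,4,1] (faults so far: 5)
  LRU total faults: 5
--- Optimal ---
  step 0: ref 4 -> FAULT, frames=[4,-,-] (faults so far: 1)
  step 1: ref 3 -> FAULT, frames=[4,3,-] (faults so far: 2)
  step 2: ref 3 -> HIT, frames=[4,3,-] (faults so far: 2)
  step 3: ref 3 -> HIT, frames=[4,3,-] (faults so far: 2)
  step 4: ref 4 -> HIT, frames=[4,3,-] (faults so far: 2)
  step 5: ref 3 -> HIT, frames=[4,3,-] (faults so far: 2)
  step 6: ref 3 -> HIT, frames=[4,3,-] (faults so far: 2)
  step 7: ref 1 -> FAULT, frames=[4,3,1] (faults so far: 3)
  step 8: ref 1 -> HIT, frames=[4,3,1] (faults so far: 3)
  step 9: ref 3 -> HIT, frames=[4,3,1] (faults so far: 3)
  step 10: ref 2 -> FAULT, evict 3, frames=[4,2,1] (faults so far: 4)
  step 11: ref 1 -> HIT, frames=[4,2,1] (faults so far: 4)
  step 12: ref 2 -> HIT, frames=[4,2,1] (faults so far: 4)
  step 13: ref 4 -> HIT, frames=[4,2,1] (faults so far: 4)
  step 14: ref 2 -> HIT, frames=[4,2,1] (faults so far: 4)
  step 15: ref 4 -> HIT, frames=[4,2,1] (faults so far: 4)
  Optimal total faults: 4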